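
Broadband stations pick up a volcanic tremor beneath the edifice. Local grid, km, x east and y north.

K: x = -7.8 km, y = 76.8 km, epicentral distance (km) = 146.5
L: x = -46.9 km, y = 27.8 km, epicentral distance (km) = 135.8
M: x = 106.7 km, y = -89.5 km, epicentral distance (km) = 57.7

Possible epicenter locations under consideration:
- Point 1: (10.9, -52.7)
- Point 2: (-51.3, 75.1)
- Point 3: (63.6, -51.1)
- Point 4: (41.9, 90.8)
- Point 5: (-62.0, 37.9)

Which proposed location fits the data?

Point 3

For each candidate, compare |candidate − station| to the reported distance:
Point 1: residuals K 15.7, L 36.7, M 44.9 → max 44.9 km
Point 2: residuals K 103.0, L 88.3, M 170.5 → max 170.5 km
Point 3: residuals K 0.0, L 0.0, M 0.0 → max 0.0 km
Point 4: residuals K 94.9, L 26.9, M 133.9 → max 133.9 km
Point 5: residuals K 79.8, L 117.6, M 153.7 → max 153.7 km
Only Point 3 has all residuals ≈ 0.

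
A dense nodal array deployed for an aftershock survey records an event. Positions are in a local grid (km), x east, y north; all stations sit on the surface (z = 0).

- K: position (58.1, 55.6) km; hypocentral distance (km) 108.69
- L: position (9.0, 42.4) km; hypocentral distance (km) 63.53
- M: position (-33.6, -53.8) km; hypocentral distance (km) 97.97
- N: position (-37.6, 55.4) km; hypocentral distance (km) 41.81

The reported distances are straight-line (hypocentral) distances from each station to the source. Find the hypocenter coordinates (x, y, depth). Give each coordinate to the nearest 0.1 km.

Each station gives a sphere (x−x_i)² + (y−y_i)² + z² = d_i² (stations at z=0).
Subtracting the K sphere from L and M: z² cancels, leaving linear equations in x and y:
-98.2 x − 26.4 y = 3189.25
-183.4 x − 218.8 y = -228.17
Solving: x ≈ -42.286, y ≈ 36.488 km (keep extra digits for the depth step; rounded: -42.3, 36.5).
Then from the K sphere: z² = 108.69² − (x − 58.1)² − (y − 55.6)² with x = -42.286, y = 36.488, so z ≈ 37.026 ≈ 37.0 km.

x ≈ -42.3 km, y ≈ 36.5 km, depth ≈ 37.0 km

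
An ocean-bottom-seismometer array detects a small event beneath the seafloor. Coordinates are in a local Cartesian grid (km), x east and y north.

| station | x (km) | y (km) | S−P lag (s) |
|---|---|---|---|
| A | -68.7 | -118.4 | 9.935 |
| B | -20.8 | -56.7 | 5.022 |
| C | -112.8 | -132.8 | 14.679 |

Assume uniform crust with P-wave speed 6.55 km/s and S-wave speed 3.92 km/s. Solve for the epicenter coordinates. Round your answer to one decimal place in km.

(21.2, -82.0)

Distance from S−P lag: d = Δt · v_P v_S / (v_P − v_S) = Δt · (6.55·3.92)/(6.55−3.92) ≈ 9.7627·Δt.
So d_A = 96.99, d_B = 49.03, d_C = 143.31 km.
Circle about each station: (x + 68.7)² + (y + 118.4)² = 96.99²; (x + 20.8)² + (y + 56.7)² = 49.03²; (x + 112.8)² + (y + 132.8)² = 143.31².
Subtracting the A equation from the B and C equations removes the quadratic terms:
95.8 x + 123.4 y = -8087.60
-88.2 x − 28.8 y = 490.73
Solving the 2×2 system: x ≈ 21.2, y ≈ -82.0 km.
Check against A (with the unrounded x, y): √((x + 68.7)²+(y + 118.4)²) = 97.00 ≈ 96.99 km. ✓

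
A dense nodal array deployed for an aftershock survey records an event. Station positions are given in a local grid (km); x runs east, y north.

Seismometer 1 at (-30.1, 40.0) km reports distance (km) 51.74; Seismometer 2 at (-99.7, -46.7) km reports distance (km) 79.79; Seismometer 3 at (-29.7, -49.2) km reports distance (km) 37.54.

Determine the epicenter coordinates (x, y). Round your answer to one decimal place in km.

Circle about each station: (x + 30.1)² + (y − 40.0)² = 51.74²; (x + 99.7)² + (y + 46.7)² = 79.79²; (x + 29.7)² + (y + 49.2)² = 37.54².
Subtracting the Seismometer 1 equation from the Seismometer 2 and Seismometer 3 equations removes the quadratic terms:
-139.2 x − 173.4 y = 5925.55
0.8 x − 178.4 y = 2064.50
Solving the 2×2 system: x ≈ -28.0, y ≈ -11.7 km.
Check against Seismometer 1 (with the unrounded x, y): √((x + 30.1)²+(y − 40.0)²) = 51.74 ≈ 51.74 km. ✓

x ≈ -28.0 km, y ≈ -11.7 km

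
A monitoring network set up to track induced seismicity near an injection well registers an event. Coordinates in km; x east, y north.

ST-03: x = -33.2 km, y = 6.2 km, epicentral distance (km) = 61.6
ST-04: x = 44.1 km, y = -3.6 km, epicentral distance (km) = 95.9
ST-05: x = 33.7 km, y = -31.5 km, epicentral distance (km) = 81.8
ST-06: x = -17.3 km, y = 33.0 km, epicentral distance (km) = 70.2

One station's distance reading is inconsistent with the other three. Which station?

Solve using three stations at a time. Using ST-04, ST-05, ST-06 (subtract circle equations pairwise → linear system) gives (x, y) ≈ (-48.0, -30.0).
Distances from that point to each station vs reported:
  ST-03: calculated 39.2 vs reported 61.6 → residual 22.4 km
  ST-04: calculated 95.9 vs reported 95.9 → residual 0.0 km
  ST-05: calculated 81.7 vs reported 81.8 → residual 0.1 km
  ST-06: calculated 70.1 vs reported 70.2 → residual 0.1 km
ST-04, ST-05, ST-06 are mutually consistent (residuals ≈ 0); ST-03 is off by 22.4 km.

ST-03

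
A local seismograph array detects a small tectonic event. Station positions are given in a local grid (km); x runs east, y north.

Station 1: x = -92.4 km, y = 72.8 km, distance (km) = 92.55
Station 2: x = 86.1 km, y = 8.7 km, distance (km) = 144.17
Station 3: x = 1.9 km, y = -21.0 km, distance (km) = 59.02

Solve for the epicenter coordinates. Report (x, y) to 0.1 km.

x ≈ -56.5 km, y ≈ -12.5 km

Circle about each station: (x + 92.4)² + (y − 72.8)² = 92.55²; (x − 86.1)² + (y − 8.7)² = 144.17²; (x − 1.9)² + (y + 21.0)² = 59.02².
Subtracting pairs of circle equations eliminates x²+y² and gives linear equations (the radical axes):
357.0 x − 128.2 y = -18568.19
188.6 x − 187.6 y = -8310.85
Solving the 2×2 system: x ≈ -56.5, y ≈ -12.5 km.
Check against Station 1 (with the unrounded x, y): √((x + 92.4)²+(y − 72.8)²) = 92.55 ≈ 92.55 km. ✓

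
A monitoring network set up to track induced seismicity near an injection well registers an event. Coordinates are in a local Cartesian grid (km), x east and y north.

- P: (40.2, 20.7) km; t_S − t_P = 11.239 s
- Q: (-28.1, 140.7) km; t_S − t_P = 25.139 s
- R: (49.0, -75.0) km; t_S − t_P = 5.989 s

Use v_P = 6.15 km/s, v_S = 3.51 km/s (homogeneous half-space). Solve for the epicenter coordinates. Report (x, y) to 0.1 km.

Distance from S−P lag: d = Δt · v_P v_S / (v_P − v_S) = Δt · (6.15·3.51)/(6.15−3.51) ≈ 8.1767·Δt.
So d_P = 91.90, d_Q = 205.55, d_R = 48.97 km.
Circle about each station: (x − 40.2)² + (y − 20.7)² = 91.90²; (x + 28.1)² + (y − 140.7)² = 205.55²; (x − 49.0)² + (y + 75.0)² = 48.97².
Subtracting the P equation from the Q and R equations removes the quadratic terms:
-136.6 x + 240.0 y = -15263.62
17.6 x − 191.4 y = 12029.02
Solving the 2×2 system: x ≈ 1.6, y ≈ -62.7 km.

1.6 km east, -62.7 km north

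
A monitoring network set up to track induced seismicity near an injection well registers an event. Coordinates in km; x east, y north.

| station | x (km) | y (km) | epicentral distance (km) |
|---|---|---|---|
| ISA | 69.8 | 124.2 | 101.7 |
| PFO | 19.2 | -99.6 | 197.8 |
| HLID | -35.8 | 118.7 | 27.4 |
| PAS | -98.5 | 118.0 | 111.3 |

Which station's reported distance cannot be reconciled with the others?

PAS

Solve using three stations at a time. Using ISA, PFO, HLID (subtract circle equations pairwise → linear system) gives (x, y) ≈ (-26.9, 92.8).
Distances from that point to each station vs reported:
  ISA: calculated 101.7 vs reported 101.7 → residual 0.0 km
  PFO: calculated 197.8 vs reported 197.8 → residual 0.0 km
  HLID: calculated 27.4 vs reported 27.4 → residual 0.0 km
  PAS: calculated 75.9 vs reported 111.3 → residual 35.4 km
ISA, PFO, HLID are mutually consistent (residuals ≈ 0); PAS is off by 35.4 km.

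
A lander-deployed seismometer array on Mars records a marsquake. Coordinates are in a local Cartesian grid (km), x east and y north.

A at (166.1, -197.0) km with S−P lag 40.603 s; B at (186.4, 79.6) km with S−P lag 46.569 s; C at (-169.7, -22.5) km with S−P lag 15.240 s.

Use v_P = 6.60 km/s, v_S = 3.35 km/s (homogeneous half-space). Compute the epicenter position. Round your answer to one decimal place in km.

Distance from S−P lag: d = Δt · v_P v_S / (v_P − v_S) = Δt · (6.60·3.35)/(6.60−3.35) ≈ 6.8031·Δt.
So d_A = 276.23, d_B = 316.81, d_C = 103.68 km.
Circle about each station: (x − 166.1)² + (y + 197.0)² = 276.23²; (x − 186.4)² + (y − 79.6)² = 316.81²; (x + 169.7)² + (y + 22.5)² = 103.68².
Subtracting pairs of circle equations eliminates x²+y² and gives linear equations (the radical axes):
40.6 x + 553.2 y = -49382.65
-671.6 x + 349.0 y = 28459.60
Solving the 2×2 system: x ≈ -85.5, y ≈ -83.0 km.

(-85.5, -83.0)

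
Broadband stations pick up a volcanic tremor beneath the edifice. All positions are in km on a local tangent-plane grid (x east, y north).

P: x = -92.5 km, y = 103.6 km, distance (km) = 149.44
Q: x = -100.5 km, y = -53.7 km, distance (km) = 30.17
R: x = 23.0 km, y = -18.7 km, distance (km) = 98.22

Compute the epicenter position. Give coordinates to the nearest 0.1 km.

x ≈ -71.8 km, y ≈ -44.4 km

Circle about each station: (x + 92.5)² + (y − 103.6)² = 149.44²; (x + 100.5)² + (y + 53.7)² = 30.17²; (x − 23.0)² + (y + 18.7)² = 98.22².
Subtracting the P equation from the Q and R equations removes the quadratic terms:
-16.0 x − 314.6 y = 15116.81
231.0 x − 244.6 y = -5725.37
Solving the 2×2 system: x ≈ -71.8, y ≈ -44.4 km.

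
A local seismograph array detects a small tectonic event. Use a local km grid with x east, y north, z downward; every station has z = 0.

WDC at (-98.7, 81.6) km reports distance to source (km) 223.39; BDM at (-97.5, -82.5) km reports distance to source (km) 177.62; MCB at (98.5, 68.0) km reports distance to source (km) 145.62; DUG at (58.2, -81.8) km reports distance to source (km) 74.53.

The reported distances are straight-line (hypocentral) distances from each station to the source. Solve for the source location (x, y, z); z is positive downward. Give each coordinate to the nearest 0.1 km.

(63.7, -55.2, 69.4)

Each station gives a sphere (x−x_i)² + (y−y_i)² + z² = d_i² (stations at z=0).
Subtracting the WDC sphere from BDM and MCB: z² cancels, leaving linear equations in x and y:
2.4 x − 328.2 y = 18266.48
394.4 x − 27.2 y = 26623.91
Solving: x ≈ 63.699, y ≈ -55.191 km (keep extra digits for the depth step; rounded: 63.7, -55.2).
Then from the WDC sphere: z² = 223.39² − (x + 98.7)² − (y − 81.6)² with x = 63.699, y = -55.191, so z ≈ 69.411 ≈ 69.4 km.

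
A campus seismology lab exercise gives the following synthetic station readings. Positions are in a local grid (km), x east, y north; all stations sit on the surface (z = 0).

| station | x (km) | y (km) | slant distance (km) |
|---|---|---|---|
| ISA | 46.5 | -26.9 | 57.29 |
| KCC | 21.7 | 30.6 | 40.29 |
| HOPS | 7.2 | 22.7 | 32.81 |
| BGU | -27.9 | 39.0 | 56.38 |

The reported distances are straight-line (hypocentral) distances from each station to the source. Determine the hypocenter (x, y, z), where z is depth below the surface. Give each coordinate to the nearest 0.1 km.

(7.5, 4.8, 27.5)

Each station gives a sphere (x−x_i)² + (y−y_i)² + z² = d_i² (stations at z=0).
Subtracting the ISA sphere from KCC and HOPS: z² cancels, leaving linear equations in x and y:
-49.6 x + 115.0 y = 180.25
-78.6 x + 99.2 y = -113.08
Solving: x ≈ 7.499, y ≈ 4.802 km (keep extra digits for the depth step; rounded: 7.5, 4.8).
Then from the ISA sphere: z² = 57.29² − (x − 46.5)² − (y + 26.9)² with x = 7.499, y = 4.802, so z ≈ 27.496 ≈ 27.5 km.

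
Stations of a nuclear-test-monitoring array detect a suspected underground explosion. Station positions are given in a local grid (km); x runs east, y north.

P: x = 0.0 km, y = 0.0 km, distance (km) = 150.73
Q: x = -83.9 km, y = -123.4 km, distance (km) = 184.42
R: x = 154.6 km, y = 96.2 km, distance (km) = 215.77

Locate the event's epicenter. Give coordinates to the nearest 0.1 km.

Circle about each station: x² + y² = 150.73²; (x + 83.9)² + (y + 123.4)² = 184.42²; (x − 154.6)² + (y − 96.2)² = 215.77².
Subtracting the P equation from the Q and R equations removes the quadratic terms:
-167.8 x − 246.8 y = 10975.57
309.2 x + 192.4 y = 9318.44
Solving the 2×2 system: x ≈ 100.2, y ≈ -112.6 km.

(100.2, -112.6)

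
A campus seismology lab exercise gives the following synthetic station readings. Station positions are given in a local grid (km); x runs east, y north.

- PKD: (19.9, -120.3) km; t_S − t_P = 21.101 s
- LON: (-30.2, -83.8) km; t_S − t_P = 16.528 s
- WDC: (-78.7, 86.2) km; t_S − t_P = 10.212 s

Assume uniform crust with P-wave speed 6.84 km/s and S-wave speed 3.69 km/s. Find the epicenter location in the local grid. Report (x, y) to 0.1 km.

x ≈ -7.1 km, y ≈ 46.6 km

Distance from S−P lag: d = Δt · v_P v_S / (v_P − v_S) = Δt · (6.84·3.69)/(6.84−3.69) ≈ 8.0126·Δt.
So d_PKD = 169.07, d_LON = 132.43, d_WDC = 81.82 km.
Circle about each station: (x − 19.9)² + (y + 120.3)² = 169.07²; (x + 30.2)² + (y + 83.8)² = 132.43²; (x + 78.7)² + (y − 86.2)² = 81.82².
Subtracting the PKD equation from the LON and WDC equations removes the quadratic terms:
-100.2 x + 73.0 y = 4113.34
-197.2 x + 413.0 y = 20646.18
Solving the 2×2 system: x ≈ -7.1, y ≈ 46.6 km.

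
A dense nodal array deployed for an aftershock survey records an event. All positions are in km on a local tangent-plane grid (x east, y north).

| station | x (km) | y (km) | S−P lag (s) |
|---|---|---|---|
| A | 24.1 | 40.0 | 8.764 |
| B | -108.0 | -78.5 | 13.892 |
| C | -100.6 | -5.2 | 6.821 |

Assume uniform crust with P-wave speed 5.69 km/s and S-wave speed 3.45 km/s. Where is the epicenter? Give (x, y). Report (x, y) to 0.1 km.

Distance from S−P lag: d = Δt · v_P v_S / (v_P − v_S) = Δt · (5.69·3.45)/(5.69−3.45) ≈ 8.7636·Δt.
So d_A = 76.80, d_B = 121.74, d_C = 59.78 km.
Circle about each station: (x − 24.1)² + (y − 40.0)² = 76.80²; (x + 108.0)² + (y + 78.5)² = 121.74²; (x + 100.6)² + (y + 5.2)² = 59.78².
Subtracting the A equation from the B and C equations removes the quadratic terms:
-264.2 x − 237.0 y = 6723.05
-249.4 x − 90.4 y = 10291.18
Solving the 2×2 system: x ≈ -52.0, y ≈ 29.6 km.

x ≈ -52.0 km, y ≈ 29.6 km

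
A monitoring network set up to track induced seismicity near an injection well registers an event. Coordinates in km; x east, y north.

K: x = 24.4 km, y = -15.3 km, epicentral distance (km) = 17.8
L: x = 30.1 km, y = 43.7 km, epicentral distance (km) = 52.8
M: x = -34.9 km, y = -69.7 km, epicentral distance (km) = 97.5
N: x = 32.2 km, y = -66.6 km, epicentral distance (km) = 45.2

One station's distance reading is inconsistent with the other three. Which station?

N

Solve using three stations at a time. Using K, L, M (subtract circle equations pairwise → linear system) gives (x, y) ≈ (40.6, -8.0).
Distances from that point to each station vs reported:
  K: calculated 17.8 vs reported 17.8 → residual 0.0 km
  L: calculated 52.8 vs reported 52.8 → residual 0.0 km
  M: calculated 97.5 vs reported 97.5 → residual 0.0 km
  N: calculated 59.2 vs reported 45.2 → residual 14.0 km
K, L, M are mutually consistent (residuals ≈ 0); N is off by 14.0 km.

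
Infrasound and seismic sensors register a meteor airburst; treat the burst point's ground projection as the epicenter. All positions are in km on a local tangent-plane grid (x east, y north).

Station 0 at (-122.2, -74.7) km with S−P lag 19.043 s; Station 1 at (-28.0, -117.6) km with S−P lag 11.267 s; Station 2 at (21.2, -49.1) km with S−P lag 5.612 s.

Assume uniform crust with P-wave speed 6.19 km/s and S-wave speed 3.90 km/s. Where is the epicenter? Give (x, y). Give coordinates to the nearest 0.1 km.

78.3 km east, -64.6 km north

Distance from S−P lag: d = Δt · v_P v_S / (v_P − v_S) = Δt · (6.19·3.90)/(6.19−3.90) ≈ 10.5419·Δt.
So d_Station 0 = 200.75, d_Station 1 = 118.78, d_Station 2 = 59.16 km.
Circle about each station: (x + 122.2)² + (y + 74.7)² = 200.75²; (x + 28.0)² + (y + 117.6)² = 118.78²; (x − 21.2)² + (y + 49.1)² = 59.16².
Subtracting pairs of circle equations eliminates x²+y² and gives linear equations (the radical axes):
188.4 x − 85.8 y = 20292.70
286.8 x + 51.2 y = 19147.98
Solving the 2×2 system: x ≈ 78.3, y ≈ -64.6 km.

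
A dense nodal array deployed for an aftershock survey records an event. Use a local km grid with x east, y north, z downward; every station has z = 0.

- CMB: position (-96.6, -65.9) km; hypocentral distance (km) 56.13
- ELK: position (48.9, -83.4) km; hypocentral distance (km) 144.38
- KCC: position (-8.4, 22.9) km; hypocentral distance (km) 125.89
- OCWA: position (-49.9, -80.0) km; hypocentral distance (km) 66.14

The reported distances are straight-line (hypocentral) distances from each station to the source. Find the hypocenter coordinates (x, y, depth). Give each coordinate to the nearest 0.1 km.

x ≈ -83.2 km, y ≈ -62.5 km, depth ≈ 54.4 km

Each station gives a sphere (x−x_i)² + (y−y_i)² + z² = d_i² (stations at z=0).
Subtracting the CMB sphere from ELK and KCC: z² cancels, leaving linear equations in x and y:
291.0 x − 35.0 y = -22022.61
176.4 x + 177.6 y = -25777.12
Solving: x ≈ -83.197, y ≈ -62.507 km (keep extra digits for the depth step; rounded: -83.2, -62.5).
Then from the CMB sphere: z² = 56.13² − (x + 96.6)² − (y + 65.9)² with x = -83.197, y = -62.507, so z ≈ 54.401 ≈ 54.4 km.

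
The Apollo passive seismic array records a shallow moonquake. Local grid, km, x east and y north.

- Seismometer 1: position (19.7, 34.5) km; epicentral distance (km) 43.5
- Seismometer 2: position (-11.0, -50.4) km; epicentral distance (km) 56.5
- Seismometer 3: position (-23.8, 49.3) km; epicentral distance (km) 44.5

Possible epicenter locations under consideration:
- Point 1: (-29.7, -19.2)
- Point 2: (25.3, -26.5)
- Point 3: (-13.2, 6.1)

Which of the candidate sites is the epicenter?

For each candidate, compare |candidate − station| to the reported distance:
Point 1: residuals Seismometer 1 29.5, Seismometer 2 20.1, Seismometer 3 24.3 → max 29.5 km
Point 2: residuals Seismometer 1 17.8, Seismometer 2 13.0, Seismometer 3 45.8 → max 45.8 km
Point 3: residuals Seismometer 1 0.0, Seismometer 2 0.0, Seismometer 3 0.0 → max 0.0 km
Only Point 3 has all residuals ≈ 0.

Point 3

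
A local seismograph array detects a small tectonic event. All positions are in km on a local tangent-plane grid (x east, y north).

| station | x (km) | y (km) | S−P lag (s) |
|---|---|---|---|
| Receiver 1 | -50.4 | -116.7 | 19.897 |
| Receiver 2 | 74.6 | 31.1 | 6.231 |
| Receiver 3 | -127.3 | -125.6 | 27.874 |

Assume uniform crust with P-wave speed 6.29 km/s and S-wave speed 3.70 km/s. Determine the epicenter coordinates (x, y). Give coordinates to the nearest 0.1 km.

Distance from S−P lag: d = Δt · v_P v_S / (v_P − v_S) = Δt · (6.29·3.70)/(6.29−3.70) ≈ 8.9857·Δt.
So d_Receiver 1 = 178.79, d_Receiver 2 = 55.99, d_Receiver 3 = 250.47 km.
Circle about each station: (x + 50.4)² + (y + 116.7)² = 178.79²; (x − 74.6)² + (y − 31.1)² = 55.99²; (x + 127.3)² + (y + 125.6)² = 250.47².
Subtracting the Receiver 1 equation from the Receiver 2 and Receiver 3 equations removes the quadratic terms:
250.0 x + 295.6 y = 19204.30
-153.8 x − 17.8 y = -14947.76
Solving the 2×2 system: x ≈ 99.4, y ≈ -19.1 km.
Check against Receiver 1 (with the unrounded x, y): √((x + 50.4)²+(y + 116.7)²) = 178.79 ≈ 178.79 km. ✓

(99.4, -19.1)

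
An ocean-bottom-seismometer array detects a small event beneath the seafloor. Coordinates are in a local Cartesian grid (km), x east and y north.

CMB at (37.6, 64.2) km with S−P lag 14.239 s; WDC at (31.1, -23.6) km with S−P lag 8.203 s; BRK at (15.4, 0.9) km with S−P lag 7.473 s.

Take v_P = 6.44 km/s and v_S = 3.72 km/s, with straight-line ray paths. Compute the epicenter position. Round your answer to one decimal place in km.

Distance from S−P lag: d = Δt · v_P v_S / (v_P − v_S) = Δt · (6.44·3.72)/(6.44−3.72) ≈ 8.8076·Δt.
So d_CMB = 125.41, d_WDC = 72.25, d_BRK = 65.82 km.
Circle about each station: (x − 37.6)² + (y − 64.2)² = 125.41²; (x − 31.1)² + (y + 23.6)² = 72.25²; (x − 15.4)² + (y − 0.9)² = 65.82².
Subtracting the CMB equation from the WDC and BRK equations removes the quadratic terms:
-13.0 x − 175.6 y = 6496.38
-44.4 x − 126.6 y = 6097.97
Solving the 2×2 system: x ≈ -40.4, y ≈ -34.0 km.
Check against CMB (with the unrounded x, y): √((x − 37.6)²+(y − 64.2)²) = 125.40 ≈ 125.41 km. ✓

x ≈ -40.4 km, y ≈ -34.0 km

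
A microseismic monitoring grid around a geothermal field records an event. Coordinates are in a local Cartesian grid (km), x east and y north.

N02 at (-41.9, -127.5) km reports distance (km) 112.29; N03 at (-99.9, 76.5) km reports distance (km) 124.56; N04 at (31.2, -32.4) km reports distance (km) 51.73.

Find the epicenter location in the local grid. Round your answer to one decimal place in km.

x ≈ -18.4 km, y ≈ -17.7 km

Circle about each station: (x + 41.9)² + (y + 127.5)² = 112.29²; (x + 99.9)² + (y − 76.5)² = 124.56²; (x − 31.2)² + (y + 32.4)² = 51.73².
Subtracting the N02 equation from the N03 and N04 equations removes the quadratic terms:
-116.0 x + 408.0 y = -5085.75
146.2 x + 190.2 y = -6055.61
Solving the 2×2 system: x ≈ -18.4, y ≈ -17.7 km.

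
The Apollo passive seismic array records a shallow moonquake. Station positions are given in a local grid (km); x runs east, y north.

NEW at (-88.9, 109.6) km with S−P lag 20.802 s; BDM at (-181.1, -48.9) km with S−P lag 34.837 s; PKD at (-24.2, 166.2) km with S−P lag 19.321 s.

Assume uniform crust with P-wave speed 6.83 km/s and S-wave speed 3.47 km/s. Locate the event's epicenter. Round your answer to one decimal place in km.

Distance from S−P lag: d = Δt · v_P v_S / (v_P − v_S) = Δt · (6.83·3.47)/(6.83−3.47) ≈ 7.0536·Δt.
So d_NEW = 146.73, d_BDM = 245.73, d_PKD = 136.28 km.
Circle about each station: (x + 88.9)² + (y − 109.6)² = 146.73²; (x + 181.1)² + (y + 48.9)² = 245.73²; (x + 24.2)² + (y − 166.2)² = 136.28².
Subtracting the NEW equation from the BDM and PKD equations removes the quadratic terms:
-184.4 x − 317.0 y = -23580.49
129.4 x + 113.2 y = 11250.16
Solving the 2×2 system: x ≈ 44.5, y ≈ 48.5 km.
Check against NEW (with the unrounded x, y): √((x + 88.9)²+(y − 109.6)²) = 146.76 ≈ 146.73 km. ✓

44.5 km east, 48.5 km north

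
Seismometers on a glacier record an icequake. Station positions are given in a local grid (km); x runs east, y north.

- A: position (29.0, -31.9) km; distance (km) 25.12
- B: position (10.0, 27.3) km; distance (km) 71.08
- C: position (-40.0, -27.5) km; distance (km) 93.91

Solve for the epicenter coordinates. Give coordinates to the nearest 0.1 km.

Circle about each station: (x − 29.0)² + (y + 31.9)² = 25.12²; (x − 10.0)² + (y − 27.3)² = 71.08²; (x + 40.0)² + (y + 27.5)² = 93.91².
Subtracting pairs of circle equations eliminates x²+y² and gives linear equations (the radical axes):
-38.0 x + 118.4 y = -5434.67
-138.0 x + 8.8 y = -7690.43
Solving the 2×2 system: x ≈ 53.9, y ≈ -28.6 km.

x ≈ 53.9 km, y ≈ -28.6 km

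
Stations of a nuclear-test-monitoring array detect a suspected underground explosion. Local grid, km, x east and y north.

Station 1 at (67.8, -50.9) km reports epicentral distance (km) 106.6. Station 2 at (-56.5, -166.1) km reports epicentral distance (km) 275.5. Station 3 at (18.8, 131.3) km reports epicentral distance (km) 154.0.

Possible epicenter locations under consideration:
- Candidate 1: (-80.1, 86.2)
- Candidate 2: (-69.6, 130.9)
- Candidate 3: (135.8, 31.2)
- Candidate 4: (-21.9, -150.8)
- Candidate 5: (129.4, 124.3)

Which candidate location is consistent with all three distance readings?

For each candidate, compare |candidate − station| to the reported distance:
Candidate 1: residuals Station 1 95.1, Station 2 22.1, Station 3 45.3 → max 95.1 km
Candidate 2: residuals Station 1 121.3, Station 2 21.8, Station 3 65.6 → max 121.3 km
Candidate 3: residuals Station 1 0.0, Station 2 0.0, Station 3 0.0 → max 0.0 km
Candidate 4: residuals Station 1 27.7, Station 2 237.7, Station 3 131.0 → max 237.7 km
Candidate 5: residuals Station 1 79.1, Station 2 69.3, Station 3 43.2 → max 79.1 km
Only Candidate 3 has all residuals ≈ 0.

Candidate 3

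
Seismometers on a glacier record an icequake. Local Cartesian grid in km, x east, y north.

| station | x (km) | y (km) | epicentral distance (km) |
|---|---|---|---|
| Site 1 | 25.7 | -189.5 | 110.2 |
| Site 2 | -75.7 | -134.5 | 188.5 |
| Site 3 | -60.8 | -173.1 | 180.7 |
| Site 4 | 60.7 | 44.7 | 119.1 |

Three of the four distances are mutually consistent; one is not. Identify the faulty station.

Solve using three stations at a time. Using Site 1, Site 2, Site 3 (subtract circle equations pairwise → linear system) gives (x, y) ≈ (112.4, -121.4).
Distances from that point to each station vs reported:
  Site 1: calculated 110.2 vs reported 110.2 → residual 0.0 km
  Site 2: calculated 188.5 vs reported 188.5 → residual 0.0 km
  Site 3: calculated 180.7 vs reported 180.7 → residual 0.0 km
  Site 4: calculated 173.9 vs reported 119.1 → residual 54.8 km
Site 1, Site 2, Site 3 are mutually consistent (residuals ≈ 0); Site 4 is off by 54.8 km.

Site 4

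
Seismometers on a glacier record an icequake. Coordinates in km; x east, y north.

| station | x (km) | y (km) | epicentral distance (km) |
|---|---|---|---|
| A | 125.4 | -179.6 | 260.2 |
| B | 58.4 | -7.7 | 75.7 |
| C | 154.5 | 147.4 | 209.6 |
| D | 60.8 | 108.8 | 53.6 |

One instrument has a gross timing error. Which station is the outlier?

Solve using three stations at a time. Using A, B, D (subtract circle equations pairwise → linear system) gives (x, y) ≈ (32.3, 63.4).
Distances from that point to each station vs reported:
  A: calculated 260.2 vs reported 260.2 → residual 0.0 km
  B: calculated 75.7 vs reported 75.7 → residual 0.0 km
  C: calculated 148.3 vs reported 209.6 → residual 61.3 km
  D: calculated 53.6 vs reported 53.6 → residual 0.0 km
A, B, D are mutually consistent (residuals ≈ 0); C is off by 61.3 km.

C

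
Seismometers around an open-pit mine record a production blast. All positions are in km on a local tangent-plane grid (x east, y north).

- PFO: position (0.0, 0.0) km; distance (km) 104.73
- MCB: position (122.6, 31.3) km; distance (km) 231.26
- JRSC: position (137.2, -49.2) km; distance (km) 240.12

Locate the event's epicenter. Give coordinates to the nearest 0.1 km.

x ≈ -101.7 km, y ≈ -25.0 km

Circle about each station: x² + y² = 104.73²; (x − 122.6)² + (y − 31.3)² = 231.26²; (x − 137.2)² + (y + 49.2)² = 240.12².
Subtracting the PFO equation from the MCB and JRSC equations removes the quadratic terms:
245.2 x + 62.6 y = -26502.36
274.4 x − 98.4 y = -25444.76
Solving the 2×2 system: x ≈ -101.7, y ≈ -25.0 km.
Check against PFO (with the unrounded x, y): √(x²+y²) = 104.73 ≈ 104.73 km. ✓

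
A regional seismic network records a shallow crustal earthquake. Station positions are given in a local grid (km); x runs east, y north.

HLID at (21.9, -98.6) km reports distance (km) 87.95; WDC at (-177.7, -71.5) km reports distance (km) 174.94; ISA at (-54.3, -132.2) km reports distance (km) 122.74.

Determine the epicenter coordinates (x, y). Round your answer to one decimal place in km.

-11.4 km east, -17.2 km north

Circle about each station: (x − 21.9)² + (y + 98.6)² = 87.95²; (x + 177.7)² + (y + 71.5)² = 174.94²; (x + 54.3)² + (y + 132.2)² = 122.74².
Subtracting the HLID equation from the WDC and ISA equations removes the quadratic terms:
-399.2 x + 54.2 y = 3619.17
-152.4 x − 67.2 y = 2893.85
Solving the 2×2 system: x ≈ -11.4, y ≈ -17.2 km.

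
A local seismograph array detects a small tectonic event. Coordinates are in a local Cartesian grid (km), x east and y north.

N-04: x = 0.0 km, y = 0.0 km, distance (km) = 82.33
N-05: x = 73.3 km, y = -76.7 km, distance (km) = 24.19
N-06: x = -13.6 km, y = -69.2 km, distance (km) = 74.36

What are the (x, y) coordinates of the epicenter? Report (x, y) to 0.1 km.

Circle about each station: x² + y² = 82.33²; (x − 73.3)² + (y + 76.7)² = 24.19²; (x + 13.6)² + (y + 69.2)² = 74.36².
Subtracting the N-04 equation from the N-05 and N-06 equations removes the quadratic terms:
146.6 x − 153.4 y = 17448.85
-27.2 x − 138.4 y = 6222.42
Solving the 2×2 system: x ≈ 59.7, y ≈ -56.7 km.
Check against N-04 (with the unrounded x, y): √(x²+y²) = 82.33 ≈ 82.33 km. ✓

(59.7, -56.7)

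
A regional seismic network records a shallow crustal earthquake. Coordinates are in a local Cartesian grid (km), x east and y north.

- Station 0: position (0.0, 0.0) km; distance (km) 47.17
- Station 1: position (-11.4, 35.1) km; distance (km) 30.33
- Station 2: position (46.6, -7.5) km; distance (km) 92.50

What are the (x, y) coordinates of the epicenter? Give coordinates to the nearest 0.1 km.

Circle about each station: x² + y² = 47.17²; (x + 11.4)² + (y − 35.1)² = 30.33²; (x − 46.6)² + (y + 7.5)² = 92.50².
Subtracting the Station 0 equation from the Station 1 and Station 2 equations removes the quadratic terms:
-22.8 x + 70.2 y = 2667.07
93.2 x − 15.0 y = -4103.43
Solving the 2×2 system: x ≈ -40.0, y ≈ 25.0 km.

-40.0 km east, 25.0 km north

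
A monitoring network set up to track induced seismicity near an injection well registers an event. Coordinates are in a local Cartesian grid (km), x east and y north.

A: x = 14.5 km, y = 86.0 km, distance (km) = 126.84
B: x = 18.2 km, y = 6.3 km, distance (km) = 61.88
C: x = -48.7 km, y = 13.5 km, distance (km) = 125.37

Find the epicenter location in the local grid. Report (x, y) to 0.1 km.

(69.5, -28.3)

Circle about each station: (x − 14.5)² + (y − 86.0)² = 126.84²; (x − 18.2)² + (y − 6.3)² = 61.88²; (x + 48.7)² + (y − 13.5)² = 125.37².
Subtracting the A equation from the B and C equations removes the quadratic terms:
7.4 x − 159.4 y = 5023.93
-126.4 x − 145.0 y = -4681.56
Solving the 2×2 system: x ≈ 69.5, y ≈ -28.3 km.
Check against A (with the unrounded x, y): √((x − 14.5)²+(y − 86.0)²) = 126.83 ≈ 126.84 km. ✓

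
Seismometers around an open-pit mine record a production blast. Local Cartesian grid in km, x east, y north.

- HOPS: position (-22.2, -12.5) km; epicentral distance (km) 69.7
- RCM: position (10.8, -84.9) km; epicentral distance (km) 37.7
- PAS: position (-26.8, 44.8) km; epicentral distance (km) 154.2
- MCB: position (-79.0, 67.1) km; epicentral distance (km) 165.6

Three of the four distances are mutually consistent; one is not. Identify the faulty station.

PAS

Solve using three stations at a time. Using HOPS, RCM, MCB (subtract circle equations pairwise → linear system) gives (x, y) ≈ (33.0, -54.8).
Distances from that point to each station vs reported:
  HOPS: calculated 69.5 vs reported 69.7 → residual 0.2 km
  RCM: calculated 37.4 vs reported 37.7 → residual 0.3 km
  PAS: calculated 116.2 vs reported 154.2 → residual 38.0 km
  MCB: calculated 165.5 vs reported 165.6 → residual 0.1 km
HOPS, RCM, MCB are mutually consistent (residuals ≈ 0); PAS is off by 38.0 km.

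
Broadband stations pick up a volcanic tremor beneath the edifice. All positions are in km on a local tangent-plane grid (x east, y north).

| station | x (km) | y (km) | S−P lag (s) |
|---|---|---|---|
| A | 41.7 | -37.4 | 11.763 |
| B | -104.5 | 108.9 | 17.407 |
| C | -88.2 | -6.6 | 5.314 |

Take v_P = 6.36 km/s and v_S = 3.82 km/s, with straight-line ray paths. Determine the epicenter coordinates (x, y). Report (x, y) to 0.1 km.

Distance from S−P lag: d = Δt · v_P v_S / (v_P − v_S) = Δt · (6.36·3.82)/(6.36−3.82) ≈ 9.5650·Δt.
So d_A = 112.51, d_B = 166.50, d_C = 50.83 km.
Circle about each station: (x − 41.7)² + (y + 37.4)² = 112.51²; (x + 104.5)² + (y − 108.9)² = 166.50²; (x + 88.2)² + (y + 6.6)² = 50.83².
Subtracting pairs of circle equations eliminates x²+y² and gives linear equations (the radical axes):
-292.4 x + 292.6 y = 4578.06
-259.8 x + 61.6 y = 14759.96
Solving the 2×2 system: x ≈ -69.6, y ≈ -53.9 km.

x ≈ -69.6 km, y ≈ -53.9 km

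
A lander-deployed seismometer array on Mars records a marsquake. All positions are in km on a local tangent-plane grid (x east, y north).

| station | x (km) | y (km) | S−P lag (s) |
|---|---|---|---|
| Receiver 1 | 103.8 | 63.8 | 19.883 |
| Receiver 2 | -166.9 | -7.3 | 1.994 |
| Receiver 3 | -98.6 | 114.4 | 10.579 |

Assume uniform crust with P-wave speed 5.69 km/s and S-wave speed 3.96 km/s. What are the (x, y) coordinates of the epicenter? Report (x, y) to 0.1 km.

Distance from S−P lag: d = Δt · v_P v_S / (v_P − v_S) = Δt · (5.69·3.96)/(5.69−3.96) ≈ 13.0245·Δt.
So d_Receiver 1 = 258.97, d_Receiver 2 = 25.97, d_Receiver 3 = 137.79 km.
Circle about each station: (x − 103.8)² + (y − 63.8)² = 258.97²; (x + 166.9)² + (y + 7.3)² = 25.97²; (x + 98.6)² + (y − 114.4)² = 137.79².
Subtracting pairs of circle equations eliminates x²+y² and gives linear equations (the radical axes):
-541.4 x − 142.2 y = 79455.04
-404.8 x + 101.2 y = 56043.82
Solving the 2×2 system: x ≈ -142.5, y ≈ -16.2 km.

-142.5 km east, -16.2 km north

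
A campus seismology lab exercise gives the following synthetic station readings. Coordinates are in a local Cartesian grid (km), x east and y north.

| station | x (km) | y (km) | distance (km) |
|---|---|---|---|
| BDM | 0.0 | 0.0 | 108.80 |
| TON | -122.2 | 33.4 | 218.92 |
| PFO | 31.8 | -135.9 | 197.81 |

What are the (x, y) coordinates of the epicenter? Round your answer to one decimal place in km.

Circle about each station: x² + y² = 108.80²; (x + 122.2)² + (y − 33.4)² = 218.92²; (x − 31.8)² + (y + 135.9)² = 197.81².
Subtracting pairs of circle equations eliminates x²+y² and gives linear equations (the radical axes):
-244.4 x + 66.8 y = -20040.13
63.6 x − 271.8 y = -7811.31
Solving the 2×2 system: x ≈ 96.0, y ≈ 51.2 km.

x ≈ 96.0 km, y ≈ 51.2 km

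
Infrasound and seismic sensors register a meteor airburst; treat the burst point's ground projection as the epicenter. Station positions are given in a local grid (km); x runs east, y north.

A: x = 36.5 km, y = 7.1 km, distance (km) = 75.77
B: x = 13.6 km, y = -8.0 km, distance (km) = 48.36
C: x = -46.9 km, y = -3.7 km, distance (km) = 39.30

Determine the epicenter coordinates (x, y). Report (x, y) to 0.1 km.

Circle about each station: (x − 36.5)² + (y − 7.1)² = 75.77²; (x − 13.6)² + (y + 8.0)² = 48.36²; (x + 46.9)² + (y + 3.7)² = 39.30².
Subtracting pairs of circle equations eliminates x²+y² and gives linear equations (the radical axes):
-45.8 x − 30.2 y = 2268.70
-166.8 x − 21.6 y = 5027.24
Solving the 2×2 system: x ≈ -25.4, y ≈ -36.6 km.
Check against A (with the unrounded x, y): √((x − 36.5)²+(y − 7.1)²) = 75.77 ≈ 75.77 km. ✓

x ≈ -25.4 km, y ≈ -36.6 km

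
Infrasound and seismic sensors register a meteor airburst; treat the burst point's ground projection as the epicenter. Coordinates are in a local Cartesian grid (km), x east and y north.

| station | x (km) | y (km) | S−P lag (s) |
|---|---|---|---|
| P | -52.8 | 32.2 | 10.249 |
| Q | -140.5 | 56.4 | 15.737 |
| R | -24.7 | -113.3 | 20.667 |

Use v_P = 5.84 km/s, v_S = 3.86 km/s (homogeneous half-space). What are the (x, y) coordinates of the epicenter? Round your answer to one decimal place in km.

x ≈ 28.5 km, y ≈ 115.9 km

Distance from S−P lag: d = Δt · v_P v_S / (v_P − v_S) = Δt · (5.84·3.86)/(5.84−3.86) ≈ 11.3851·Δt.
So d_P = 116.69, d_Q = 179.17, d_R = 235.29 km.
Circle about each station: (x + 52.8)² + (y − 32.2)² = 116.69²; (x + 140.5)² + (y − 56.4)² = 179.17²; (x + 24.7)² + (y + 113.3)² = 235.29².
Subtracting the P equation from the Q and R equations removes the quadratic terms:
-175.4 x + 48.4 y = 611.20
56.2 x − 291.0 y = -32122.53
Solving the 2×2 system: x ≈ 28.5, y ≈ 115.9 km.
Check against P (with the unrounded x, y): √((x + 52.8)²+(y − 32.2)²) = 116.67 ≈ 116.69 km. ✓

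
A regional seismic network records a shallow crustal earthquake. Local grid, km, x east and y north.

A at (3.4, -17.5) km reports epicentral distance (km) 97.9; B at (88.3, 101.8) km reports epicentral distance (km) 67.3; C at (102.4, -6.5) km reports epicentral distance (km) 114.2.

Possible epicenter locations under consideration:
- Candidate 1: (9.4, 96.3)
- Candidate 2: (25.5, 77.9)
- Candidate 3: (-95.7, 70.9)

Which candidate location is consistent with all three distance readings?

For each candidate, compare |candidate − station| to the reported distance:
Candidate 1: residuals A 16.1, B 11.8, C 24.4 → max 24.4 km
Candidate 2: residuals A 0.0, B 0.1, C 0.0 → max 0.1 km
Candidate 3: residuals A 34.9, B 119.3, C 98.5 → max 119.3 km
Only Candidate 2 has all residuals ≈ 0.

Candidate 2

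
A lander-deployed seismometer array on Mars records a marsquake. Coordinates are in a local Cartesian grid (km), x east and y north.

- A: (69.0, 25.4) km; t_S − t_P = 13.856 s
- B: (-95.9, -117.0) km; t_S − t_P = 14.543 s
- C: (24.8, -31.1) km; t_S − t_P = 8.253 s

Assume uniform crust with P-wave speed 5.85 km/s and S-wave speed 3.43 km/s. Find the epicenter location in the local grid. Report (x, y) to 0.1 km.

(-40.3, -10.0)

Distance from S−P lag: d = Δt · v_P v_S / (v_P − v_S) = Δt · (5.85·3.43)/(5.85−3.43) ≈ 8.2915·Δt.
So d_A = 114.89, d_B = 120.58, d_C = 68.43 km.
Circle about each station: (x − 69.0)² + (y − 25.4)² = 114.89²; (x + 95.9)² + (y + 117.0)² = 120.58²; (x − 24.8)² + (y + 31.1)² = 68.43².
Subtracting the A equation from the B and C equations removes the quadratic terms:
-329.8 x − 284.8 y = 16139.83
-88.4 x − 113.0 y = 4693.14
Solving the 2×2 system: x ≈ -40.3, y ≈ -10.0 km.
Check against A (with the unrounded x, y): √((x − 69.0)²+(y − 25.4)²) = 114.89 ≈ 114.89 km. ✓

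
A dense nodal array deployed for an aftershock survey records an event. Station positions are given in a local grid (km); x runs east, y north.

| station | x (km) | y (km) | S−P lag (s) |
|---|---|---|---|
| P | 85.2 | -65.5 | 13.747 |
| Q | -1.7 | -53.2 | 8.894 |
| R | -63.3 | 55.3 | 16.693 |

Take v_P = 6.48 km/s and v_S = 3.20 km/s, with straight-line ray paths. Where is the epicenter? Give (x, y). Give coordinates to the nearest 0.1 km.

(24.4, -3.4)

Distance from S−P lag: d = Δt · v_P v_S / (v_P − v_S) = Δt · (6.48·3.20)/(6.48−3.20) ≈ 6.3220·Δt.
So d_P = 86.91, d_Q = 56.23, d_R = 105.53 km.
Circle about each station: (x − 85.2)² + (y + 65.5)² = 86.91²; (x + 1.7)² + (y + 53.2)² = 56.23²; (x + 63.3)² + (y − 55.3)² = 105.53².
Subtracting the P equation from the Q and R equations removes the quadratic terms:
-173.8 x + 24.6 y = -4324.62
-297.0 x + 241.6 y = -8067.54
Solving the 2×2 system: x ≈ 24.4, y ≈ -3.4 km.
Check against P (with the unrounded x, y): √((x − 85.2)²+(y + 65.5)²) = 86.91 ≈ 86.91 km. ✓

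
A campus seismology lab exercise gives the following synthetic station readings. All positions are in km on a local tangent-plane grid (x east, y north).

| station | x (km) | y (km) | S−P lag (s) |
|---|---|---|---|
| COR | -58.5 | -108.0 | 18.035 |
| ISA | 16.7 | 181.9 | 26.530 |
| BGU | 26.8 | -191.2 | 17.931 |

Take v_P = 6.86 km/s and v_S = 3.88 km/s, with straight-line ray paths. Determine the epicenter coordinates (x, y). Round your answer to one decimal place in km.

x ≈ 89.2 km, y ≈ -43.7 km

Distance from S−P lag: d = Δt · v_P v_S / (v_P − v_S) = Δt · (6.86·3.88)/(6.86−3.88) ≈ 8.9318·Δt.
So d_COR = 161.09, d_ISA = 236.96, d_BGU = 160.16 km.
Circle about each station: (x + 58.5)² + (y + 108.0)² = 161.09²; (x − 16.7)² + (y − 181.9)² = 236.96²; (x − 26.8)² + (y + 191.2)² = 160.16².
Subtracting the COR equation from the ISA and BGU equations removes the quadratic terms:
150.4 x + 579.8 y = -11919.80
170.6 x − 166.4 y = 22488.19
Solving the 2×2 system: x ≈ 89.2, y ≈ -43.7 km.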